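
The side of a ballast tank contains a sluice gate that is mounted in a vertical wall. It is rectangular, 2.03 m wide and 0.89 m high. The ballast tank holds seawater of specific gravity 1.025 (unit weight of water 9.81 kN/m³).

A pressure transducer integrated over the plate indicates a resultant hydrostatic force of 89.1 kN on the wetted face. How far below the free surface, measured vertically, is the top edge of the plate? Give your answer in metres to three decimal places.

d_top ≈ 4.460 m

γ = 1.025 × 9.81 = 10.05525 kN/m³.
A = 2.03 × 0.89 = 1.8067 m².
From F = γ·h_c·A, the centroid depth is h_c = 89.1/(10.05525 × 1.8067) = 4.90455 m.
The centroid lies 0.89/2 = 0.445 m below the top edge, so the top edge sits at h_top = 4.90455 − 0.445 = 4.45955 m below the surface.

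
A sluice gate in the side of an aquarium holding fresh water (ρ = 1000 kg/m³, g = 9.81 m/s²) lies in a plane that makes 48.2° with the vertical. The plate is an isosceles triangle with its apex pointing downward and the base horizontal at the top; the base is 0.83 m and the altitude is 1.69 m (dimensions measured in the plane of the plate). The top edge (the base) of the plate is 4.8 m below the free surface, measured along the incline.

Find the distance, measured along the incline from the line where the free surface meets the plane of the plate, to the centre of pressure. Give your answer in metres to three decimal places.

y_p = 5.393 m

γ = ρg = 1000 × 9.81 = 9810 N/m³ = 9.81 kN/m³.
The plate makes 48.2° with the vertical, i.e. θ = 90° − 48.2° = 41.8° to the horizontal. Measuring y along the incline from the free-surface line, vertical depth h = y·sinθ with sinθ = 0.666532.
With the apex down, the centroid sits h/3 = 1.69/3 = 0.563333 m below the base (the top edge), so y_c = 4.8 + 0.563333 = 5.36333 m and h_c = 5.36333 × 0.666532 = 3.57483 m.
A = ½ × 0.83 × 1.69 = 0.70135 m².
Resultant F = γ·h_c·A = 9.81 × 3.57483 × 0.70135 = 24.5957 kN.
I_c = b·h³/36 = 0.83 × 1.69³/36 = 0.111285 m⁴.
Centre of pressure: y_p = y_c + I_c/(y_c·A) = 5.36333 + 0.111285/(5.36333 × 0.70135) = 5.36333 + 0.0295847 = 5.39291 m along the plane.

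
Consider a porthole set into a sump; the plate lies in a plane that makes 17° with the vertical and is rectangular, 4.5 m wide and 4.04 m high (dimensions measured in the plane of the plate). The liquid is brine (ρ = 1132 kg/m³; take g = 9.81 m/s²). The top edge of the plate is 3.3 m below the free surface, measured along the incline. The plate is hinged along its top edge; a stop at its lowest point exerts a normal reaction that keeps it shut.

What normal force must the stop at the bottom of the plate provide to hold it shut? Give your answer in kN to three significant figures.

γ = ρg = 1132 × 9.81 / 1000 = 11.10492 kN/m³.
The plate makes 17° with the vertical, i.e. θ = 90° − 17° = 73° to the horizontal. Measuring y along the incline from the free-surface line, vertical depth h = y·sinθ with sinθ = 0.956305.
The centroid lies 4.04/2 = 2.02 m below the top edge, so y_c = 3.3 + 2.02 = 5.32 m and h_c = 5.32 × 0.956305 = 5.08754 m.
A = 4.5 × 4.04 = 18.18 m².
Resultant F = γ·h_c·A = 11.10492 × 5.08754 × 18.18 = 1027.11 kN.
I_c = b·h³/12 = 4.5 × 4.04³/12 = 24.7272 m⁴.
Centre of pressure: y_p = y_c + I_c/(y_c·A) = 5.32 + 24.7272/(5.32 × 18.18) = 5.32 + 0.255664 = 5.57566 m along the plane.
The resultant acts 2.02 + 0.255664 = 2.27566 m (along the plate) below the hinge at the top edge, so the moment about the hinge is M = F × 2.27566 = 1027.11 × 2.27566 = 2337.35 kN·m.
A normal force at the bottom, 4.04 m from the hinge, must supply this moment: P = 2337.35/4.04 = 578.552 kN.

P ≈ 579 kN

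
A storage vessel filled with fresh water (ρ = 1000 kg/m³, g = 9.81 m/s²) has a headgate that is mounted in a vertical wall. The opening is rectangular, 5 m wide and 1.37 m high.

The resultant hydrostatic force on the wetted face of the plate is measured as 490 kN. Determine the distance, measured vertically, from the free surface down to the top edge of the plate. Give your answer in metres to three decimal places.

γ = ρg = 1000 × 9.81 = 9810 N/m³ = 9.81 kN/m³.
A = 5 × 1.37 = 6.85 m².
From F = γ·h_c·A, the centroid depth is h_c = 490/(9.81 × 6.85) = 7.29183 m.
The centroid lies 1.37/2 = 0.685 m below the top edge, so the top edge sits at h_top = 7.29183 − 0.685 = 6.60683 m below the surface.

d_top ≈ 6.607 m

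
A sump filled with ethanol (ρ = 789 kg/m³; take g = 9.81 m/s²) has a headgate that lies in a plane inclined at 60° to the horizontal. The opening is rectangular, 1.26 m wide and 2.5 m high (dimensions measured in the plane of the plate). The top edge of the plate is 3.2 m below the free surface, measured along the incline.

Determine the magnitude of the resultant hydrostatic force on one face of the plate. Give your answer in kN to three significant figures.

F ≈ 94.0 kN

γ = ρg = 789 × 9.81 / 1000 = 7.74009 kN/m³.
Let θ = 60° be the plate's angle to the horizontal; measure y along the incline from where the plane meets the free surface. Vertical depth h = y·sinθ with sinθ = 0.866025.
The centroid lies 2.5/2 = 1.25 m below the top edge, so y_c = 3.2 + 1.25 = 4.45 m and h_c = 4.45 × 0.866025 = 3.85381 m.
A = 1.26 × 2.5 = 3.15 m².
Resultant F = γ·h_c·A = 7.74009 × 3.85381 × 3.15 = 93.9608 kN.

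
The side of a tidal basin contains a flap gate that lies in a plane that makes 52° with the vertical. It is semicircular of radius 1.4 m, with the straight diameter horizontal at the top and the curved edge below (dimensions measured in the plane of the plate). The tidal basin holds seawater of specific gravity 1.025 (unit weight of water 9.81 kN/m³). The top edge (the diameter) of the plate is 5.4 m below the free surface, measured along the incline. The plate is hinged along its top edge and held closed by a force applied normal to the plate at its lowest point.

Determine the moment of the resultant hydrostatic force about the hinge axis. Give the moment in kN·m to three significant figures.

γ = 1.025 × 9.81 = 10.05525 kN/m³.
The plate makes 52° with the vertical, i.e. θ = 90° − 52° = 38° to the horizontal. Measuring y along the incline from the free-surface line, vertical depth h = y·sinθ with sinθ = 0.615661.
The centroid of a semicircle lies 4r/(3π) = 0.594178 m from the diameter, here below the top edge, so y_c = 5.4 + 0.594178 = 5.99418 m and h_c = 5.99418 × 0.615661 = 3.69038 m.
A = πr²/2 = π × 1.4²/2 = 3.07876 m².
Resultant F = γ·h_c·A = 10.05525 × 3.69038 × 3.07876 = 114.246 kN.
I_c = (π/8 − 8/(9π))·r⁴ = 0.109757 × 1.4⁴ = 0.421642 m⁴.
Centre of pressure: y_p = y_c + I_c/(y_c·A) = 5.99418 + 0.421642/(5.99418 × 3.07876) = 5.99418 + 0.0228475 = 6.01703 m along the plane.
The resultant acts 0.594178 + 0.0228475 = 0.617026 m (along the plate) below the hinge at the top edge, so the moment about the hinge is M = F × 0.617026 = 114.246 × 0.617026 = 70.4928 kN·m.

M ≈ 70.5 kN·m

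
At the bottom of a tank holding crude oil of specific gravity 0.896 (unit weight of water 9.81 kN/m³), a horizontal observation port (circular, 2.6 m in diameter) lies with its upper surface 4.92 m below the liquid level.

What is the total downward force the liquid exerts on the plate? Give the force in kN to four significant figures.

F ≈ 229.6 kN

γ = 0.896 × 9.81 = 8.78976 kN/m³.
The plate is horizontal, so pressure is uniform at p = γ·h = 8.78976 × 4.92 = 43.2456 kN/m².
A = π(1.3)² = 5.30929 m².
F = p·A = 43.2456 × 5.30929 = 229.603 kN.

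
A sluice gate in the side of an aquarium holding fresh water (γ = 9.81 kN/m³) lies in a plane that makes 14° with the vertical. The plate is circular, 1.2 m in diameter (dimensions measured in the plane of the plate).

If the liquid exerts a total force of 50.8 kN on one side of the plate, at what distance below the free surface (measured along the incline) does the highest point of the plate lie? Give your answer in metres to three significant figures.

γ = 9.81 kN/m³.
A = π(0.6)² = 1.13097 m².
From F = γ·h_c·A, the centroid depth is h_c = 50.8/(9.81 × 1.13097) = 4.57872 m.
The plate makes 14° with the vertical, i.e. θ = 90° − 14° = 76° to the horizontal. Measuring y along the incline from the free-surface line, vertical depth h = y·sinθ with sinθ = 0.970296.
Along the incline, y_c = h_c/sinθ = 4.57872/0.970296 = 4.71889 m.
The centroid is at the centre, 0.6 m below the top of the plate, so the highest point sits at y_top = 4.71889 − 0.6 = 4.11889 m along the incline.

y_top ≈ 4.12 m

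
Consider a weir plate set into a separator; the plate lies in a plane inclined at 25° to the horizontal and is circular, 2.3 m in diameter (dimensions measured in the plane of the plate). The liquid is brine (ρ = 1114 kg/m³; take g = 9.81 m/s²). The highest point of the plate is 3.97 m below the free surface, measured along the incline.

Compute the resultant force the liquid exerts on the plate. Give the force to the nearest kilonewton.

F ≈ 98 kN

γ = ρg = 1114 × 9.81 / 1000 = 10.92834 kN/m³.
Let θ = 25° be the plate's angle to the horizontal; measure y along the incline from where the plane meets the free surface. Vertical depth h = y·sinθ with sinθ = 0.422618.
The centroid is at the centre, 1.15 m below the top of the plate, so y_c = 3.97 + 1.15 = 5.12 m and h_c = 5.12 × 0.422618 = 2.1638 m.
A = π(1.15)² = 4.15476 m².
Resultant F = γ·h_c·A = 10.92834 × 2.1638 × 4.15476 = 98.2465 kN.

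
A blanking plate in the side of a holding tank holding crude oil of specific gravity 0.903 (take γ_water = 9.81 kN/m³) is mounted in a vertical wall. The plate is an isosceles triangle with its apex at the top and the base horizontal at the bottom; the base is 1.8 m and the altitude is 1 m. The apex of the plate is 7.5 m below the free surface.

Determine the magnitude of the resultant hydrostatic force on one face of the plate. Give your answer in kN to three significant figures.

γ = 0.903 × 9.81 = 8.85843 kN/m³.
With the apex up, the centroid sits 2h/3 = 2 × 1/3 = 0.666667 m below the apex, so the centroid depth is h_c = 7.5 + 0.666667 = 8.16667 m.
A = ½ × 1.8 × 1 = 0.9 m².
Resultant F = γ·h_c·A = 8.85843 × 8.16667 × 0.9 = 65.1095 kN.

F ≈ 65.1 kN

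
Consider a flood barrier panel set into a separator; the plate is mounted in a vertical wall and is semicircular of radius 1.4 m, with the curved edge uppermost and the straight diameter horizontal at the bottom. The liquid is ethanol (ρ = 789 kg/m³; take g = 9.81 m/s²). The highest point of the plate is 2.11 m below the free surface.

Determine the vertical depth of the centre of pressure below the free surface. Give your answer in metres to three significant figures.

h_p = 2.96 m

γ = ρg = 789 × 9.81 / 1000 = 7.74009 kN/m³.
The centroid lies 4r/(3π) = 0.594178 m above the diameter, so r − 4r/(3π) = 1.4 − 0.594178 = 0.805822 m below the topmost point, so the centroid depth is h_c = 2.11 + 0.805822 = 2.91582 m.
A = πr²/2 = π × 1.4²/2 = 3.07876 m².
Resultant F = γ·h_c·A = 7.74009 × 2.91582 × 3.07876 = 69.4836 kN.
I_c = (π/8 − 8/(9π))·r⁴ = 0.109757 × 1.4⁴ = 0.421642 m⁴.
Centre of pressure: y_p = y_c + I_c/(y_c·A) = 2.91582 + 0.421642/(2.91582 × 3.07876) = 2.91582 + 0.0469686 = 2.96279 m along the plane.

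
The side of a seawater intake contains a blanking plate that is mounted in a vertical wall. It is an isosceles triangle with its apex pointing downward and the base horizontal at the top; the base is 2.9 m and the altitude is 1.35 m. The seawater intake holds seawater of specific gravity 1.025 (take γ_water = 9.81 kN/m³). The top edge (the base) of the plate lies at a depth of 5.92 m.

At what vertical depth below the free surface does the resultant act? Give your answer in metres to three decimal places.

γ = 1.025 × 9.81 = 10.05525 kN/m³.
With the apex down, the centroid sits h/3 = 1.35/3 = 0.45 m below the base (the top edge), so the centroid depth is h_c = 5.92 + 0.45 = 6.37 m.
A = ½ × 2.9 × 1.35 = 1.9575 m².
Resultant F = γ·h_c·A = 10.05525 × 6.37 × 1.9575 = 125.382 kN.
I_c = b·h³/36 = 2.9 × 1.35³/36 = 0.198197 m⁴.
Centre of pressure: y_p = y_c + I_c/(y_c·A) = 6.37 + 0.198197/(6.37 × 1.9575) = 6.37 + 0.0158948 = 6.38589 m along the plane.

h_p = 6.386 m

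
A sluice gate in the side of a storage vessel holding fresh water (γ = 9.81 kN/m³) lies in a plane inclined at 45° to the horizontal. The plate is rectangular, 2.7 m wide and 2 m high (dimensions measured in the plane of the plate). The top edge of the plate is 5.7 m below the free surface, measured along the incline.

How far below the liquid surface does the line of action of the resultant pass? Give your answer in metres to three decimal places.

γ = 9.81 kN/m³.
Let θ = 45° be the plate's angle to the horizontal; measure y along the incline from where the plane meets the free surface. Vertical depth h = y·sinθ with sinθ = 0.707107.
The centroid lies 2/2 = 1 m below the top edge, so y_c = 5.7 + 1 = 6.7 m and h_c = 6.7 × 0.707107 = 4.73762 m.
A = 2.7 × 2 = 5.4 m².
Resultant F = γ·h_c·A = 9.81 × 4.73762 × 5.4 = 250.971 kN.
I_c = b·h³/12 = 2.7 × 2³/12 = 1.8 m⁴.
Centre of pressure: y_p = y_c + I_c/(y_c·A) = 6.7 + 1.8/(6.7 × 5.4) = 6.7 + 0.0497512 = 6.74975 m along the plane.
Vertically, h_p = y_p·sinθ = 6.74975 × 0.707107 = 4.7728 m.

h_p = 4.773 m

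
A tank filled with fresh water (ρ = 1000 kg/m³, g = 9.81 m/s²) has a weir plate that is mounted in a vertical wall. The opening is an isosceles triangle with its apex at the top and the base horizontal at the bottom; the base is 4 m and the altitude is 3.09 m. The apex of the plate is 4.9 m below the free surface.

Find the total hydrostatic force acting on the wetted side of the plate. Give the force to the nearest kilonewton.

γ = ρg = 1000 × 9.81 = 9810 N/m³ = 9.81 kN/m³.
With the apex up, the centroid sits 2h/3 = 2 × 3.09/3 = 2.06 m below the apex, so the centroid depth is h_c = 4.9 + 2.06 = 6.96 m.
A = ½ × 4 × 3.09 = 6.18 m².
Resultant F = γ·h_c·A = 9.81 × 6.96 × 6.18 = 421.956 kN.

F ≈ 422 kN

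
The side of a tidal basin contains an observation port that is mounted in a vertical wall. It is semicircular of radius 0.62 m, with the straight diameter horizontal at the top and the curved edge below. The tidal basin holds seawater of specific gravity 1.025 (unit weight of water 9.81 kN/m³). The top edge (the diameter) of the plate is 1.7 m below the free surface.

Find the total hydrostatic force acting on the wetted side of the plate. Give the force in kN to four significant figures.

γ = 1.025 × 9.81 = 10.05525 kN/m³.
The centroid of a semicircle lies 4r/(3π) = 0.263136 m from the diameter, here below the top edge, so the centroid depth is h_c = 1.7 + 0.263136 = 1.96314 m.
A = πr²/2 = π × 0.62²/2 = 0.603814 m².
Resultant F = γ·h_c·A = 10.05525 × 1.96314 × 0.603814 = 11.9192 kN.

F ≈ 11.92 kN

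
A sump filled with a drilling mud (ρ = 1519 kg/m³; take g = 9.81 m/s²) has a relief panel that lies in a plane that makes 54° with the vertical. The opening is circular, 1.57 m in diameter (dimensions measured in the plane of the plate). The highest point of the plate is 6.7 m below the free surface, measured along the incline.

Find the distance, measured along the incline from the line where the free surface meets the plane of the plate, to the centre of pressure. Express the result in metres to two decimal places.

y_p = 7.51 m

γ = ρg = 1519 × 9.81 / 1000 = 14.90139 kN/m³.
The plate makes 54° with the vertical, i.e. θ = 90° − 54° = 36° to the horizontal. Measuring y along the incline from the free-surface line, vertical depth h = y·sinθ with sinθ = 0.587785.
The centroid is at the centre, 0.785 m below the top of the plate, so y_c = 6.7 + 0.785 = 7.485 m and h_c = 7.485 × 0.587785 = 4.39957 m.
A = π(0.785)² = 1.93593 m².
Resultant F = γ·h_c·A = 14.90139 × 4.39957 × 1.93593 = 126.919 kN.
I_c = πr⁴/4 = π × 0.785⁴/4 = 0.298242 m⁴.
Centre of pressure: y_p = y_c + I_c/(y_c·A) = 7.485 + 0.298242/(7.485 × 1.93593) = 7.485 + 0.020582 = 7.50558 m along the plane.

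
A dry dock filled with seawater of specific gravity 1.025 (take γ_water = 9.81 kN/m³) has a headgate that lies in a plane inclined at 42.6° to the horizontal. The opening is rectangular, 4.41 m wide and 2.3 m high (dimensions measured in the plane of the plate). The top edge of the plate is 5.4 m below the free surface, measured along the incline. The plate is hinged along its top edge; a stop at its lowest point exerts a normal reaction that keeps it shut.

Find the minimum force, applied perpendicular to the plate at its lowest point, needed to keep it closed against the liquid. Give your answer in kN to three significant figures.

P ≈ 239 kN

γ = 1.025 × 9.81 = 10.05525 kN/m³.
Let θ = 42.6° be the plate's angle to the horizontal; measure y along the incline from where the plane meets the free surface. Vertical depth h = y·sinθ with sinθ = 0.676876.
The centroid lies 2.3/2 = 1.15 m below the top edge, so y_c = 5.4 + 1.15 = 6.55 m and h_c = 6.55 × 0.676876 = 4.43354 m.
A = 4.41 × 2.3 = 10.143 m².
Resultant F = γ·h_c·A = 10.05525 × 4.43354 × 10.143 = 452.179 kN.
I_c = b·h³/12 = 4.41 × 2.3³/12 = 4.47137 m⁴.
Centre of pressure: y_p = y_c + I_c/(y_c·A) = 6.55 + 4.47137/(6.55 × 10.143) = 6.55 + 0.0673028 = 6.6173 m along the plane.
The resultant acts 1.15 + 0.0673028 = 1.2173 m (along the plate) below the hinge at the top edge, so the moment about the hinge is M = F × 1.2173 = 452.179 × 1.2173 = 550.437 kN·m.
A normal force at the bottom, 2.3 m from the hinge, must supply this moment: P = 550.437/2.3 = 239.32 kN.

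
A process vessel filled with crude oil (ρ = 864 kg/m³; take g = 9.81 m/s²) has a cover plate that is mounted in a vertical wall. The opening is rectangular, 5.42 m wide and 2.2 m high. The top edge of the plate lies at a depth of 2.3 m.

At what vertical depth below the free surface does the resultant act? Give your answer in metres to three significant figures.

h_p = 3.52 m

γ = ρg = 864 × 9.81 / 1000 = 8.47584 kN/m³.
The centroid lies 2.2/2 = 1.1 m below the top edge, so the centroid depth is h_c = 2.3 + 1.1 = 3.4 m.
A = 5.42 × 2.2 = 11.924 m².
Resultant F = γ·h_c·A = 8.47584 × 3.4 × 11.924 = 343.624 kN.
I_c = b·h³/12 = 5.42 × 2.2³/12 = 4.80935 m⁴.
Centre of pressure: y_p = y_c + I_c/(y_c·A) = 3.4 + 4.80935/(3.4 × 11.924) = 3.4 + 0.118628 = 3.51863 m along the plane.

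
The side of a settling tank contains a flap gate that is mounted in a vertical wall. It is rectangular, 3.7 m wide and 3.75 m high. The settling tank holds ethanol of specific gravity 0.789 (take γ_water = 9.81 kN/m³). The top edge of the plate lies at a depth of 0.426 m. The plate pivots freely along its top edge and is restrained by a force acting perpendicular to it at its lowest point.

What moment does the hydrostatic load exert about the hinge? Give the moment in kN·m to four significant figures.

γ = 0.789 × 9.81 = 7.74009 kN/m³.
The centroid lies 3.75/2 = 1.875 m below the top edge, so the centroid depth is h_c = 0.426 + 1.875 = 2.301 m.
A = 3.7 × 3.75 = 13.875 m².
Resultant F = γ·h_c·A = 7.74009 × 2.301 × 13.875 = 247.113 kN.
I_c = b·h³/12 = 3.7 × 3.75³/12 = 16.2598 m⁴.
Centre of pressure: y_p = y_c + I_c/(y_c·A) = 2.301 + 16.2598/(2.301 × 13.875) = 2.301 + 0.509291 = 2.81029 m along the plane.
The resultant acts 1.875 + 0.509291 = 2.38429 m (along the plate) below the hinge at the top edge, so the moment about the hinge is M = F × 2.38429 = 247.113 × 2.38429 = 589.189 kN·m.

M ≈ 589.2 kN·m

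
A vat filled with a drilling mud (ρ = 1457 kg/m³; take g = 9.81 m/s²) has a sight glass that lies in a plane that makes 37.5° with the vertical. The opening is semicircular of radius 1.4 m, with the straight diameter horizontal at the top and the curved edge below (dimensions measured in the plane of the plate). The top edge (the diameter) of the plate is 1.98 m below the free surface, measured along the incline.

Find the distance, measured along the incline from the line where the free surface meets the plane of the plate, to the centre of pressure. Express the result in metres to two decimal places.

γ = ρg = 1457 × 9.81 / 1000 = 14.29317 kN/m³.
The plate makes 37.5° with the vertical, i.e. θ = 90° − 37.5° = 52.5° to the horizontal. Measuring y along the incline from the free-surface line, vertical depth h = y·sinθ with sinθ = 0.793353.
The centroid of a semicircle lies 4r/(3π) = 0.594178 m from the diameter, here below the top edge, so y_c = 1.98 + 0.594178 = 2.57418 m and h_c = 2.57418 × 0.793353 = 2.04223 m.
A = πr²/2 = π × 1.4²/2 = 3.07876 m².
Resultant F = γ·h_c·A = 14.29317 × 2.04223 × 3.07876 = 89.8688 kN.
I_c = (π/8 − 8/(9π))·r⁴ = 0.109757 × 1.4⁴ = 0.421642 m⁴.
Centre of pressure: y_p = y_c + I_c/(y_c·A) = 2.57418 + 0.421642/(2.57418 × 3.07876) = 2.57418 + 0.0532021 = 2.62738 m along the plane.

y_p = 2.63 m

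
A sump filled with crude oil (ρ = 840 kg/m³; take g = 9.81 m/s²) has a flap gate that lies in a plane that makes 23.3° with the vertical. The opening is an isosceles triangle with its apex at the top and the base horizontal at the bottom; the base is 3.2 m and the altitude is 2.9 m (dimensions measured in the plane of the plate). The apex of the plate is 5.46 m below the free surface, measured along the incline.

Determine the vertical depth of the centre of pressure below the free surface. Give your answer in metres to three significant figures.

γ = ρg = 840 × 9.81 / 1000 = 8.2404 kN/m³.
The plate makes 23.3° with the vertical, i.e. θ = 90° − 23.3° = 66.7° to the horizontal. Measuring y along the incline from the free-surface line, vertical depth h = y·sinθ with sinθ = 0.918446.
With the apex up, the centroid sits 2h/3 = 2 × 2.9/3 = 1.93333 m below the apex, so y_c = 5.46 + 1.93333 = 7.39333 m and h_c = 7.39333 × 0.918446 = 6.79037 m.
A = ½ × 3.2 × 2.9 = 4.64 m².
Resultant F = γ·h_c·A = 8.2404 × 6.79037 × 4.64 = 259.633 kN.
I_c = b·h³/36 = 3.2 × 2.9³/36 = 2.16791 m⁴.
Centre of pressure: y_p = y_c + I_c/(y_c·A) = 7.39333 + 2.16791/(7.39333 × 4.64) = 7.39333 + 0.0631951 = 7.45653 m along the plane.
Vertically, h_p = y_p·sinθ = 7.45653 × 0.918446 = 6.84842 m.

h_p = 6.85 m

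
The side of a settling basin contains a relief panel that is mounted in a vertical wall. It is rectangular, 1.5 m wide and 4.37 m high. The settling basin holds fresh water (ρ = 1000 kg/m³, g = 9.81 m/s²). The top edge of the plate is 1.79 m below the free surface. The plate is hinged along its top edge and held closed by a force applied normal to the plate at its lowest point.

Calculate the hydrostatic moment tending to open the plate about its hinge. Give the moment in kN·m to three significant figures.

M ≈ 661 kN·m

γ = ρg = 1000 × 9.81 = 9810 N/m³ = 9.81 kN/m³.
The centroid lies 4.37/2 = 2.185 m below the top edge, so the centroid depth is h_c = 1.79 + 2.185 = 3.975 m.
A = 1.5 × 4.37 = 6.555 m².
Resultant F = γ·h_c·A = 9.81 × 3.975 × 6.555 = 255.611 kN.
I_c = b·h³/12 = 1.5 × 4.37³/12 = 10.4317 m⁴.
Centre of pressure: y_p = y_c + I_c/(y_c·A) = 3.975 + 10.4317/(3.975 × 6.555) = 3.975 + 0.400355 = 4.37535 m along the plane.
The resultant acts 2.185 + 0.400355 = 2.58535 m (along the plate) below the hinge at the top edge, so the moment about the hinge is M = F × 2.58535 = 255.611 × 2.58535 = 660.844 kN·m.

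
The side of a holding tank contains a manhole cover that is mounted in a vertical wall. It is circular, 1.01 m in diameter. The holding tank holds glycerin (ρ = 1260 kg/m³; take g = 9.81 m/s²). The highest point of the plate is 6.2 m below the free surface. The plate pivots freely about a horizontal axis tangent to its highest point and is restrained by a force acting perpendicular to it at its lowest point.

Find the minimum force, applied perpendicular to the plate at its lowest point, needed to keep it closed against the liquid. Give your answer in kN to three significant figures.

P ≈ 33.8 kN

γ = ρg = 1260 × 9.81 / 1000 = 12.3606 kN/m³.
The centroid is at the centre, 0.505 m below the top of the plate, so the centroid depth is h_c = 6.2 + 0.505 = 6.705 m.
A = π(0.505)² = 0.801185 m².
Resultant F = γ·h_c·A = 12.3606 × 6.705 × 0.801185 = 66.4005 kN.
I_c = πr⁴/4 = π × 0.505⁴/4 = 0.0510805 m⁴.
Centre of pressure: y_p = y_c + I_c/(y_c·A) = 6.705 + 0.0510805/(6.705 × 0.801185) = 6.705 + 0.00950875 = 6.71451 m along the plane.
The resultant acts 0.505 + 0.00950875 = 0.514509 m (along the plate) below the hinge at the top edge, so the moment about the hinge is M = F × 0.514509 = 66.4005 × 0.514509 = 34.1637 kN·m.
A normal force at the bottom, 1.01 m from the hinge, must supply this moment: P = 34.1637/1.01 = 33.8254 kN.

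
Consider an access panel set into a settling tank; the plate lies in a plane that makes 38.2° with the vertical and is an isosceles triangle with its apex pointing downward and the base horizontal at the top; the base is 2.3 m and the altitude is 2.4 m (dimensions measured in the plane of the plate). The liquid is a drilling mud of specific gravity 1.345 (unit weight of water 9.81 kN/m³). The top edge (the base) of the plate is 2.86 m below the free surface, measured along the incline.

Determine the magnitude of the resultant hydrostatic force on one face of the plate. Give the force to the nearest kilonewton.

γ = 1.345 × 9.81 = 13.19445 kN/m³.
The plate makes 38.2° with the vertical, i.e. θ = 90° − 38.2° = 51.8° to the horizontal. Measuring y along the incline from the free-surface line, vertical depth h = y·sinθ with sinθ = 0.785857.
With the apex down, the centroid sits h/3 = 2.4/3 = 0.8 m below the base (the top edge), so y_c = 2.86 + 0.8 = 3.66 m and h_c = 3.66 × 0.785857 = 2.87624 m.
A = ½ × 2.3 × 2.4 = 2.76 m².
Resultant F = γ·h_c·A = 13.19445 × 2.87624 × 2.76 = 104.743 kN.

F ≈ 105 kN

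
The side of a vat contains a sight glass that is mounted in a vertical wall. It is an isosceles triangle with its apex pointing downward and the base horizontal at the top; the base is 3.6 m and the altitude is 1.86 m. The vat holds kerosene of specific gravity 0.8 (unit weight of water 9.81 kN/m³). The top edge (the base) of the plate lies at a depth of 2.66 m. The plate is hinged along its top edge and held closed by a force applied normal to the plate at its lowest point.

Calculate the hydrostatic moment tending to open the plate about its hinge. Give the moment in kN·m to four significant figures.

M ≈ 58.48 kN·m

γ = 0.8 × 9.81 = 7.848 kN/m³.
With the apex down, the centroid sits h/3 = 1.86/3 = 0.62 m below the base (the top edge), so the centroid depth is h_c = 2.66 + 0.62 = 3.28 m.
A = ½ × 3.6 × 1.86 = 3.348 m².
Resultant F = γ·h_c·A = 7.848 × 3.28 × 3.348 = 86.1823 kN.
I_c = b·h³/36 = 3.6 × 1.86³/36 = 0.643486 m⁴.
Centre of pressure: y_p = y_c + I_c/(y_c·A) = 3.28 + 0.643486/(3.28 × 3.348) = 3.28 + 0.0585976 = 3.3386 m along the plane.
The resultant acts 0.62 + 0.0585976 = 0.678598 m (along the plate) below the hinge at the top edge, so the moment about the hinge is M = F × 0.678598 = 86.1823 × 0.678598 = 58.4831 kN·m.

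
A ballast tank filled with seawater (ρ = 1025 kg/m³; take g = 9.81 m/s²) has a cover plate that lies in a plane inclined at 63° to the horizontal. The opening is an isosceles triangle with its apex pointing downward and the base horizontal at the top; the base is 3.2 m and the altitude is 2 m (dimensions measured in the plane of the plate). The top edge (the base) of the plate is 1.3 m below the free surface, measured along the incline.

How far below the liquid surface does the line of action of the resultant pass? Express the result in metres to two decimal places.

γ = ρg = 1025 × 9.81 / 1000 = 10.05525 kN/m³.
Let θ = 63° be the plate's angle to the horizontal; measure y along the incline from where the plane meets the free surface. Vertical depth h = y·sinθ with sinθ = 0.891007.
With the apex down, the centroid sits h/3 = 2/3 = 0.666667 m below the base (the top edge), so y_c = 1.3 + 0.666667 = 1.96667 m and h_c = 1.96667 × 0.891007 = 1.75232 m.
A = ½ × 3.2 × 2 = 3.2 m².
Resultant F = γ·h_c·A = 10.05525 × 1.75232 × 3.2 = 56.3841 kN.
I_c = b·h³/36 = 3.2 × 2³/36 = 0.711111 m⁴.
Centre of pressure: y_p = y_c + I_c/(y_c·A) = 1.96667 + 0.711111/(1.96667 × 3.2) = 1.96667 + 0.112994 = 2.07966 m along the plane.
Vertically, h_p = y_p·sinθ = 2.07966 × 0.891007 = 1.85299 m.

h_p = 1.85 m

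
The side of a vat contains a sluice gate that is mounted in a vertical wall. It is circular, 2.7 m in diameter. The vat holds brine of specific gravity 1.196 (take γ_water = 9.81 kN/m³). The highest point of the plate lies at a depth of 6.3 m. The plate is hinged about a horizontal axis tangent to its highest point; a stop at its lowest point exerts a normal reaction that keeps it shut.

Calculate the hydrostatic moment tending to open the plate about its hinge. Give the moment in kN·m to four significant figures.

γ = 1.196 × 9.81 = 11.73276 kN/m³.
The centroid is at the centre, 1.35 m below the top of the plate, so the centroid depth is h_c = 6.3 + 1.35 = 7.65 m.
A = π(1.35)² = 5.72555 m².
Resultant F = γ·h_c·A = 11.73276 × 7.65 × 5.72555 = 513.9 kN.
I_c = πr⁴/4 = π × 1.35⁴/4 = 2.6087 m⁴.
Centre of pressure: y_p = y_c + I_c/(y_c·A) = 7.65 + 2.6087/(7.65 × 5.72555) = 7.65 + 0.0595587 = 7.70956 m along the plane.
The resultant acts 1.35 + 0.0595587 = 1.40956 m (along the plate) below the hinge at the top edge, so the moment about the hinge is M = F × 1.40956 = 513.9 × 1.40956 = 724.373 kN·m.

M ≈ 724.4 kN·m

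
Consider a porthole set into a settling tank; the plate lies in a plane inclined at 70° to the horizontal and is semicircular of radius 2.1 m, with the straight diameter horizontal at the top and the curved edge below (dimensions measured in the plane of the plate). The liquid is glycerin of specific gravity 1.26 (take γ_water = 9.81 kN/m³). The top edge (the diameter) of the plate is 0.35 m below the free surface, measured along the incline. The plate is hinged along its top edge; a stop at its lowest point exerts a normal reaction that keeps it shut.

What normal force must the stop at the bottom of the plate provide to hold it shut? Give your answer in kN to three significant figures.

P ≈ 54.2 kN

γ = 1.26 × 9.81 = 12.3606 kN/m³.
Let θ = 70° be the plate's angle to the horizontal; measure y along the incline from where the plane meets the free surface. Vertical depth h = y·sinθ with sinθ = 0.939693.
The centroid of a semicircle lies 4r/(3π) = 0.891268 m from the diameter, here below the top edge, so y_c = 0.35 + 0.891268 = 1.24127 m and h_c = 1.24127 × 0.939693 = 1.16641 m.
A = πr²/2 = π × 2.1²/2 = 6.92721 m².
Resultant F = γ·h_c·A = 12.3606 × 1.16641 × 6.92721 = 99.8732 kN.
I_c = (π/8 − 8/(9π))·r⁴ = 0.109757 × 2.1⁴ = 2.13457 m⁴.
Centre of pressure: y_p = y_c + I_c/(y_c·A) = 1.24127 + 2.13457/(1.24127 × 6.92721) = 1.24127 + 0.248248 = 1.48952 m along the plane.
The resultant acts 0.891268 + 0.248248 = 1.13952 m (along the plate) below the hinge at the top edge, so the moment about the hinge is M = F × 1.13952 = 99.8732 × 1.13952 = 113.808 kN·m.
A normal force at the bottom, 2.1 m from the hinge, must supply this moment: P = 113.808/2.1 = 54.1943 kN.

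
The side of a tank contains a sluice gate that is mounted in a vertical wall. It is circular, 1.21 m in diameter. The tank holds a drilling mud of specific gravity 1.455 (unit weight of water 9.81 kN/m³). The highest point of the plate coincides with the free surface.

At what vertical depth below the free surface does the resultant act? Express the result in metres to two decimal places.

h_p = 0.76 m

γ = 1.455 × 9.81 = 14.27355 kN/m³.
The centroid is at the centre, 0.605 m below the top of the plate, so the centroid depth is h_c = 0.605 m.
A = π(0.605)² = 1.1499 m².
Resultant F = γ·h_c·A = 14.27355 × 0.605 × 1.1499 = 9.92996 kN.
I_c = πr⁴/4 = π × 0.605⁴/4 = 0.105223 m⁴.
Centre of pressure: y_p = y_c + I_c/(y_c·A) = 0.605 + 0.105223/(0.605 × 1.1499) = 0.605 + 0.15125 = 0.75625 m along the plane.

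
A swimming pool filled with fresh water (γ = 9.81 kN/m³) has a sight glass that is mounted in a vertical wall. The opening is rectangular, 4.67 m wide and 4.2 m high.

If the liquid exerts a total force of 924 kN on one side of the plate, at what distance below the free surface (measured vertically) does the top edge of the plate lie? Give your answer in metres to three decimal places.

γ = 9.81 kN/m³.
A = 4.67 × 4.2 = 19.614 m².
From F = γ·h_c·A, the centroid depth is h_c = 924/(9.81 × 19.614) = 4.80216 m.
The centroid lies 4.2/2 = 2.1 m below the top edge, so the top edge sits at h_top = 4.80216 − 2.1 = 2.70216 m below the surface.

d_top ≈ 2.702 m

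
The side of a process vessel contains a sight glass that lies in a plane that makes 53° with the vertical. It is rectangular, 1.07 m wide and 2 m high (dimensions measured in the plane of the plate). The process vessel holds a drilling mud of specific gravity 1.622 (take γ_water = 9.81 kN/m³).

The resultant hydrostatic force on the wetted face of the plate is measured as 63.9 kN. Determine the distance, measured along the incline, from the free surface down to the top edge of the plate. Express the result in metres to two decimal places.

γ = 1.622 × 9.81 = 15.91182 kN/m³.
A = 1.07 × 2 = 2.14 m².
From F = γ·h_c·A, the centroid depth is h_c = 63.9/(15.91182 × 2.14) = 1.87658 m.
The plate makes 53° with the vertical, i.e. θ = 90° − 53° = 37° to the horizontal. Measuring y along the incline from the free-surface line, vertical depth h = y·sinθ with sinθ = 0.601815.
Along the incline, y_c = h_c/sinθ = 1.87658/0.601815 = 3.1182 m.
The centroid lies 2/2 = 1 m below the top edge, so the top edge sits at y_top = 3.1182 − 1 = 2.1182 m along the incline.

y_top ≈ 2.12 m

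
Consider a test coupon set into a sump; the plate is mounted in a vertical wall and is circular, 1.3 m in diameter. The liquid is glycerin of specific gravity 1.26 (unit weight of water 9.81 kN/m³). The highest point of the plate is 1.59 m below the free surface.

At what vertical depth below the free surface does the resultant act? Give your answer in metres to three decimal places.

γ = 1.26 × 9.81 = 12.3606 kN/m³.
The centroid is at the centre, 0.65 m below the top of the plate, so the centroid depth is h_c = 1.59 + 0.65 = 2.24 m.
A = π(0.65)² = 1.32732 m².
Resultant F = γ·h_c·A = 12.3606 × 2.24 × 1.32732 = 36.7505 kN.
I_c = πr⁴/4 = π × 0.65⁴/4 = 0.140198 m⁴.
Centre of pressure: y_p = y_c + I_c/(y_c·A) = 2.24 + 0.140198/(2.24 × 1.32732) = 2.24 + 0.047154 = 2.28715 m along the plane.

h_p = 2.287 m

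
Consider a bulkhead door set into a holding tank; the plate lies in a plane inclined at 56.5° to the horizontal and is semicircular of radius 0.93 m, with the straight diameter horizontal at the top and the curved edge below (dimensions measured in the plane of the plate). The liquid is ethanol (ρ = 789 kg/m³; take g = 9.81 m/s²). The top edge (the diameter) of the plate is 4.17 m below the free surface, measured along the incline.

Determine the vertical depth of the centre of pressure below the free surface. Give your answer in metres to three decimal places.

h_p = 3.817 m

γ = ρg = 789 × 9.81 / 1000 = 7.74009 kN/m³.
Let θ = 56.5° be the plate's angle to the horizontal; measure y along the incline from where the plane meets the free surface. Vertical depth h = y·sinθ with sinθ = 0.833886.
The centroid of a semicircle lies 4r/(3π) = 0.394704 m from the diameter, here below the top edge, so y_c = 4.17 + 0.394704 = 4.5647 m and h_c = 4.5647 × 0.833886 = 3.80644 m.
A = πr²/2 = π × 0.93²/2 = 1.35858 m².
Resultant F = γ·h_c·A = 7.74009 × 3.80644 × 1.35858 = 40.0267 kN.
I_c = (π/8 − 8/(9π))·r⁴ = 0.109757 × 0.93⁴ = 0.0821039 m⁴.
Centre of pressure: y_p = y_c + I_c/(y_c·A) = 4.5647 + 0.0821039/(4.5647 × 1.35858) = 4.5647 + 0.0132393 = 4.57794 m along the plane.
Vertically, h_p = y_p·sinθ = 4.57794 × 0.833886 = 3.81748 m.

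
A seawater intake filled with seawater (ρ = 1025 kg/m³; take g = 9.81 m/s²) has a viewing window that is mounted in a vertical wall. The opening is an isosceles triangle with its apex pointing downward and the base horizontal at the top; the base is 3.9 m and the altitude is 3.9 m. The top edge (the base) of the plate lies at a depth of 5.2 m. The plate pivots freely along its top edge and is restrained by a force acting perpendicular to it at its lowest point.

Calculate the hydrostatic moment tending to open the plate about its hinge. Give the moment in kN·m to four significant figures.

M ≈ 710.8 kN·m

γ = ρg = 1025 × 9.81 / 1000 = 10.05525 kN/m³.
With the apex down, the centroid sits h/3 = 3.9/3 = 1.3 m below the base (the top edge), so the centroid depth is h_c = 5.2 + 1.3 = 6.5 m.
A = ½ × 3.9 × 3.9 = 7.605 m².
Resultant F = γ·h_c·A = 10.05525 × 6.5 × 7.605 = 497.056 kN.
I_c = b·h³/36 = 3.9 × 3.9³/36 = 6.42622 m⁴.
Centre of pressure: y_p = y_c + I_c/(y_c·A) = 6.5 + 6.42622/(6.5 × 7.605) = 6.5 + 0.13 = 6.63 m along the plane.
The resultant acts 1.3 + 0.13 = 1.43 m (along the plate) below the hinge at the top edge, so the moment about the hinge is M = F × 1.43 = 497.056 × 1.43 = 710.79 kN·m.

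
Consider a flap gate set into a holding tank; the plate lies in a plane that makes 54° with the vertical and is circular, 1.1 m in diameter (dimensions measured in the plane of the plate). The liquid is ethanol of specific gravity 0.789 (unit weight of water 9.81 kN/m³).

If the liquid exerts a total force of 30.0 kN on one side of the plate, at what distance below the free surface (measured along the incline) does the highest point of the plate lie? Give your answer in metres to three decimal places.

y_top ≈ 6.389 m

γ = 0.789 × 9.81 = 7.74009 kN/m³.
A = π(0.55)² = 0.950332 m².
From F = γ·h_c·A, the centroid depth is h_c = 30.0/(7.74009 × 0.950332) = 4.07849 m.
The plate makes 54° with the vertical, i.e. θ = 90° − 54° = 36° to the horizontal. Measuring y along the incline from the free-surface line, vertical depth h = y·sinθ with sinθ = 0.587785.
Along the incline, y_c = h_c/sinθ = 4.07849/0.587785 = 6.93874 m.
The centroid is at the centre, 0.55 m below the top of the plate, so the highest point sits at y_top = 6.93874 − 0.55 = 6.38874 m along the incline.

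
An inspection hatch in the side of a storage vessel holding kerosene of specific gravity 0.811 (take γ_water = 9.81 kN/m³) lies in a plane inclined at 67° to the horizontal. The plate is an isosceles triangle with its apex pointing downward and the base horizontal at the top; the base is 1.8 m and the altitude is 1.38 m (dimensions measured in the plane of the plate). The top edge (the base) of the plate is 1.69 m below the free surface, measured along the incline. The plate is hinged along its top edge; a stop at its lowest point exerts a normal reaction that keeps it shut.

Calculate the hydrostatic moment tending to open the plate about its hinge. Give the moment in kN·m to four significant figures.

γ = 0.811 × 9.81 = 7.95591 kN/m³.
Let θ = 67° be the plate's angle to the horizontal; measure y along the incline from where the plane meets the free surface. Vertical depth h = y·sinθ with sinθ = 0.920505.
With the apex down, the centroid sits h/3 = 1.38/3 = 0.46 m below the base (the top edge), so y_c = 1.69 + 0.46 = 2.15 m and h_c = 2.15 × 0.920505 = 1.97909 m.
A = ½ × 1.8 × 1.38 = 1.242 m².
Resultant F = γ·h_c·A = 7.95591 × 1.97909 × 1.242 = 19.5559 kN.
I_c = b·h³/36 = 1.8 × 1.38³/36 = 0.131404 m⁴.
Centre of pressure: y_p = y_c + I_c/(y_c·A) = 2.15 + 0.131404/(2.15 × 1.242) = 2.15 + 0.0492095 = 2.19921 m along the plane.
The resultant acts 0.46 + 0.0492095 = 0.509209 m (along the plate) below the hinge at the top edge, so the moment about the hinge is M = F × 0.509209 = 19.5559 × 0.509209 = 9.95804 kN·m.

M ≈ 9.958 kN·m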